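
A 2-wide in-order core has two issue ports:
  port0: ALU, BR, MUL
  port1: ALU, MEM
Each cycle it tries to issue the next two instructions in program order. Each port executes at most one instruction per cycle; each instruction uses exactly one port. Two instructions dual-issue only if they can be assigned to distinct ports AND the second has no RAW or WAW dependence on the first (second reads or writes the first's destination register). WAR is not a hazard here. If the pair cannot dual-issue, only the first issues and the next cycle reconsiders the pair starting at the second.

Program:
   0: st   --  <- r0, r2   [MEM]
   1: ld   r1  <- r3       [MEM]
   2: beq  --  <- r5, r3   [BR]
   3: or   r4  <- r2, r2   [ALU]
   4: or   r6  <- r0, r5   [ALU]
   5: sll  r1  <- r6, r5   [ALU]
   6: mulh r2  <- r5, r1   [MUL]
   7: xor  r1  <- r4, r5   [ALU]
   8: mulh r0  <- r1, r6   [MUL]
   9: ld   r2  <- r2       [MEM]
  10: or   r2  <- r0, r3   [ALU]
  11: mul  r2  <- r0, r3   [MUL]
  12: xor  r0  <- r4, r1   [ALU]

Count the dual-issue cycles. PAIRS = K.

PAIRS = 5

#0 head=0: st.MEM i0 no-port MEM/MEM
#1 head=1: ld.MEM+beq.BR i1&i2 dual
#2 head=3: or.ALU+or.ALU i3&i4 dual
#3 head=5: sll.ALU i5 RAW r1
#4 head=6: mulh.MUL+xor.ALU i6&i7 dual
#5 head=8: mulh.MUL+ld.MEM i8&i9 dual
#6 head=10: or.ALU i10 WAW r2
#7 head=11: mul.MUL+xor.ALU i11&i12 dual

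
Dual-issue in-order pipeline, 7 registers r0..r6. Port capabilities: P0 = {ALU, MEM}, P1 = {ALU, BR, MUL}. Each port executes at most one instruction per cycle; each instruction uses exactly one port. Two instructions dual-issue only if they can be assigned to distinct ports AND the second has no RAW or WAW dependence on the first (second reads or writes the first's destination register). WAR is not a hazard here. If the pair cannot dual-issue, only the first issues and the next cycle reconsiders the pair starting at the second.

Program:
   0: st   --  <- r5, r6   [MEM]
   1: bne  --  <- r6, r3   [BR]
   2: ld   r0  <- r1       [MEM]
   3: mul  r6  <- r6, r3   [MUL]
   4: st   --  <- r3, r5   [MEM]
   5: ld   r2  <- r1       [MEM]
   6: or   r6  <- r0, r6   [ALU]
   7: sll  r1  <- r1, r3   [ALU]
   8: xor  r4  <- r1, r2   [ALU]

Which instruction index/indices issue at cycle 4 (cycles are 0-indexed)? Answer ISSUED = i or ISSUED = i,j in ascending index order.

ISSUED = 7

#0 head=0: st;bne i0,i1 dual
#1 head=2: ld;mul i2,i3 dual
#2 head=4: st i4 no-port MEM/MEM
#3 head=5: ld;or i5,i6 dual
#4 head=7: sll i7 RAW r1
#5 head=8: xor i8 tail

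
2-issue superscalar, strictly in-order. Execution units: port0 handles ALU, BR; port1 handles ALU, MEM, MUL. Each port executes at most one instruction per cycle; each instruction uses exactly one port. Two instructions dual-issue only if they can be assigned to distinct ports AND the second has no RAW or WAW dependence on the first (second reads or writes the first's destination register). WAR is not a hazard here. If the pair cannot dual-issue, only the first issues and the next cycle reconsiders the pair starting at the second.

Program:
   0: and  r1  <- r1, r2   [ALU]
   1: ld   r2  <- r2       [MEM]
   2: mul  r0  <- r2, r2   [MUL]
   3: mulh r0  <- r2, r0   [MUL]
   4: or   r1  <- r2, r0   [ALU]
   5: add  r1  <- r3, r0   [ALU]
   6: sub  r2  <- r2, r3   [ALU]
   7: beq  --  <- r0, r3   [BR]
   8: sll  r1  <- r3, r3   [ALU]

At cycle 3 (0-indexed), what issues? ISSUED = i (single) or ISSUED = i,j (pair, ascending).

0. and+ld @i0,i1  | 2-wide
1. mul @i2  | no-port MUL/MUL
2. mulh @i3  | RAW r0
3. or @i4  | WAW r1
4. add+sub @i5,i6  | 2-wide
5. beq+sll @i7,i8  | 2-wide

ISSUED = 4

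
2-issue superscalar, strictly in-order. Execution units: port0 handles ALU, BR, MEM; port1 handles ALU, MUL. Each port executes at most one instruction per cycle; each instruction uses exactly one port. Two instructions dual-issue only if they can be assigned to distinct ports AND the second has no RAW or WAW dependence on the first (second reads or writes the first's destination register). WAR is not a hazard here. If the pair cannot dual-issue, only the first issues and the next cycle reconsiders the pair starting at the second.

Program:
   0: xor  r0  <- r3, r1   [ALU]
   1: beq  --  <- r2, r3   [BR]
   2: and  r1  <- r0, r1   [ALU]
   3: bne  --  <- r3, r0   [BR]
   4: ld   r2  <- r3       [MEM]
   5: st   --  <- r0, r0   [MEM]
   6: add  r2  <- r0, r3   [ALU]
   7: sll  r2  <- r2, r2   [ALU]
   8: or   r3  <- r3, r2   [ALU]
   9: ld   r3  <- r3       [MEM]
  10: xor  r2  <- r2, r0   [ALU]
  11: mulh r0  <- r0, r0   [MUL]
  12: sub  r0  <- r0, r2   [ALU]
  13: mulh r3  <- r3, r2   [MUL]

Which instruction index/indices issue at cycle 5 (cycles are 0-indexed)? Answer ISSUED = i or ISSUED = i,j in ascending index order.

t=0 i0,i1:xor beq ; pair
t=1 i2,i3:and bne ; pair
t=2 i4:ld ; no-port MEM/MEM
t=3 i5,i6:st add ; pair
t=4 i7:sll ; RAW r2
t=5 i8:or ; RAW+WAW r3
t=6 i9,i10:ld xor ; pair
t=7 i11:mulh ; RAW+WAW r0
t=8 i12,i13:sub mulh ; pair

ISSUED = 8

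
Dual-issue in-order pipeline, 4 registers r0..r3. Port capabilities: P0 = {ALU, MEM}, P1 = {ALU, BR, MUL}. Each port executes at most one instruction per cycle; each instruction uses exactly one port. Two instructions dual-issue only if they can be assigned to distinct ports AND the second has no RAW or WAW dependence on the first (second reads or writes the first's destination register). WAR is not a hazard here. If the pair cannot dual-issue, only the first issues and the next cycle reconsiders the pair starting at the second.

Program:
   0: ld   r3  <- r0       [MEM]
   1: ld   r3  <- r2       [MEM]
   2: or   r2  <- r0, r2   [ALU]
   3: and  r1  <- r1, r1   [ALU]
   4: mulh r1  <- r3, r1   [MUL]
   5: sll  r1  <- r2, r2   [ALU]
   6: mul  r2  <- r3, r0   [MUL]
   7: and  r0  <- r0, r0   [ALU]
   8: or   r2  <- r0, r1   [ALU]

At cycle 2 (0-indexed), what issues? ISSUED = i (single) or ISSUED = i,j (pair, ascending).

#0 head=0: ld i0 no-port MEM/MEM
#1 head=1: ld+or i1,i2 2-wide
#2 head=3: and i3 RAW+WAW r1
#3 head=4: mulh i4 WAW r1
#4 head=5: sll+mul i5,i6 2-wide
#5 head=7: and i7 RAW r0
#6 head=8: or i8 tail

ISSUED = 3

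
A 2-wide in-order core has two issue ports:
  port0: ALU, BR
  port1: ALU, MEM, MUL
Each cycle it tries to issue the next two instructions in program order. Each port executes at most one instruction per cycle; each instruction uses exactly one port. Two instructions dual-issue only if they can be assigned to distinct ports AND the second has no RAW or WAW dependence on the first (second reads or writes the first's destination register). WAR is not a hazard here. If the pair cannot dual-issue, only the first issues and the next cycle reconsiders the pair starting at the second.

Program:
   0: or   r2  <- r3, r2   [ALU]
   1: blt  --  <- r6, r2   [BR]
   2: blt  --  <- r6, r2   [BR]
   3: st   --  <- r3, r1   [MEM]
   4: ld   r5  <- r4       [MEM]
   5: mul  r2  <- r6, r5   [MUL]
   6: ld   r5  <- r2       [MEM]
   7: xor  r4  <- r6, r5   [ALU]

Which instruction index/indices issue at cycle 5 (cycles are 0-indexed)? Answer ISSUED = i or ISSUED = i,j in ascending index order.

ISSUED = 6

#0 head=0: or i0 RAW r2
#1 head=1: blt i1 no-port BR/BR
#2 head=2: blt+st i2/i3 2-wide
#3 head=4: ld i4 no-port MEM/MUL
#4 head=5: mul i5 no-port MUL/MEM
#5 head=6: ld i6 RAW r5
#6 head=7: xor i7 tail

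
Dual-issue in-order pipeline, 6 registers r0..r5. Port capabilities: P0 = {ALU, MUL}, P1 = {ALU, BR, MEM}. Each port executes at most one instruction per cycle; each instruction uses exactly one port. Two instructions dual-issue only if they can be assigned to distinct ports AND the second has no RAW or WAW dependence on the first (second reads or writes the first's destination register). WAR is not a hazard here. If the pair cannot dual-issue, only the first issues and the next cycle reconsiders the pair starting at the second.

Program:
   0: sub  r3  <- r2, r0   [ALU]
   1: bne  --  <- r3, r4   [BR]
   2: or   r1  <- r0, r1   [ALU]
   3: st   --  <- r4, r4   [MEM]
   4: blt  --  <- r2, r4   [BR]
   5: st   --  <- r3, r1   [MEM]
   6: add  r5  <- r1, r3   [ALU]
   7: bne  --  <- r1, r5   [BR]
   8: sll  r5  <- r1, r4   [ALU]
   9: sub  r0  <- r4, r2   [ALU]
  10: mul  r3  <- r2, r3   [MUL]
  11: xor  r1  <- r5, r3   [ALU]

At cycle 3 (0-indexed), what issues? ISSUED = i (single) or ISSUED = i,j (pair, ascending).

0. sub.ALU @i0  | RAW r3
1. bne.BR;or.ALU @i1/i2  | 2-wide
2. st.MEM @i3  | no-port MEM/BR
3. blt.BR @i4  | no-port BR/MEM
4. st.MEM;add.ALU @i5/i6  | 2-wide
5. bne.BR;sll.ALU @i7/i8  | 2-wide
6. sub.ALU;mul.MUL @i9/i10  | 2-wide
7. xor.ALU @i11  | tail

ISSUED = 4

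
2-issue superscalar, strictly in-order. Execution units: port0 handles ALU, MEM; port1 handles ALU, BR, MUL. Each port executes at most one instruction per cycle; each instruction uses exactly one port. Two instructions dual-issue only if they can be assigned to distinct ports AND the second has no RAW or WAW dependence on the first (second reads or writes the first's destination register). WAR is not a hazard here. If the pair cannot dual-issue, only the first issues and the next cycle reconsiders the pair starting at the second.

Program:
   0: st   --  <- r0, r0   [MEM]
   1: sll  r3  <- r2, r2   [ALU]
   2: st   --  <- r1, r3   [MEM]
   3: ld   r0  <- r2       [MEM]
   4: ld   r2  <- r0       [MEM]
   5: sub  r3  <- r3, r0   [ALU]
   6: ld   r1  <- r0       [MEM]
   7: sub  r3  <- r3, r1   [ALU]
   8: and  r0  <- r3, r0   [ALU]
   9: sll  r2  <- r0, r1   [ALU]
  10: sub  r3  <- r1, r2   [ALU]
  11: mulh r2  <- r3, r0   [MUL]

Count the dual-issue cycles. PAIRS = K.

#0 head=0: st/sll i0+i1 2-wide
#1 head=2: st i2 no-port MEM/MEM
#2 head=3: ld i3 no-port MEM/MEM
#3 head=4: ld/sub i4+i5 2-wide
#4 head=6: ld i6 RAW r1
#5 head=7: sub i7 RAW r3
#6 head=8: and i8 RAW r0
#7 head=9: sll i9 RAW r2
#8 head=10: sub i10 RAW r3
#9 head=11: mulh i11 tail

PAIRS = 2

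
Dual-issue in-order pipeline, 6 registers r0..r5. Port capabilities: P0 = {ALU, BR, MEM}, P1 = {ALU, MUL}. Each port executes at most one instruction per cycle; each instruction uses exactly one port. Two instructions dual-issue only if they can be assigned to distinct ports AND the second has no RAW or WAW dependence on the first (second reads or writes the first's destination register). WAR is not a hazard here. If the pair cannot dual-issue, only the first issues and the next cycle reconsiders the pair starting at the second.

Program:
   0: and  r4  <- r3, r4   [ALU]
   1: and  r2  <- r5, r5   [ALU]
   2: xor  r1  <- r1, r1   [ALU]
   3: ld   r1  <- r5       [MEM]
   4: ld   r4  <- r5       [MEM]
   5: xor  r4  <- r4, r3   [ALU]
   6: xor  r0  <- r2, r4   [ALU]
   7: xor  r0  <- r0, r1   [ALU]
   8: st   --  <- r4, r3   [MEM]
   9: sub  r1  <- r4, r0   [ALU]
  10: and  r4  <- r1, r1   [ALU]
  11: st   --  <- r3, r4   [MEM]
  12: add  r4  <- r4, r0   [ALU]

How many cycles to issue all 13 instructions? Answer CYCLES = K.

CYCLES = 10

0. and/and @i0&i1  | 2-wide
1. xor @i2  | WAW r1
2. ld @i3  | no-port MEM/MEM
3. ld @i4  | RAW+WAW r4
4. xor @i5  | RAW r4
5. xor @i6  | RAW+WAW r0
6. xor/st @i7&i8  | 2-wide
7. sub @i9  | RAW r1
8. and @i10  | RAW r4
9. st/add @i11&i12  | 2-wide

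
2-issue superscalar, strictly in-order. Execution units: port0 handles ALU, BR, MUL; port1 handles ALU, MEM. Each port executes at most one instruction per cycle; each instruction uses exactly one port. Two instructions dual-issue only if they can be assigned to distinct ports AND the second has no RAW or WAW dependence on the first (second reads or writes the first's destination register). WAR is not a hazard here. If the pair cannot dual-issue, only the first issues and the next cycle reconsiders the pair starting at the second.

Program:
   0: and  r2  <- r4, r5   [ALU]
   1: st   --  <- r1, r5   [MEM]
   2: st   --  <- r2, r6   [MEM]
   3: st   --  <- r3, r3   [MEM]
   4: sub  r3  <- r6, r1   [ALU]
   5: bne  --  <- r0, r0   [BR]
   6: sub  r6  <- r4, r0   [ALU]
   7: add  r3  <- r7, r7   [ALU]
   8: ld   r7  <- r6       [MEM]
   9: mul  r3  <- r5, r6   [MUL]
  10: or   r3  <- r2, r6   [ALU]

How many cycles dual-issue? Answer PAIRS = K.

PAIRS = 4

t=0 i0/i1:and/st ; dual
t=1 i2:st ; no-port MEM/MEM
t=2 i3/i4:st/sub ; dual
t=3 i5/i6:bne/sub ; dual
t=4 i7/i8:add/ld ; dual
t=5 i9:mul ; WAW r3
t=6 i10:or ; tail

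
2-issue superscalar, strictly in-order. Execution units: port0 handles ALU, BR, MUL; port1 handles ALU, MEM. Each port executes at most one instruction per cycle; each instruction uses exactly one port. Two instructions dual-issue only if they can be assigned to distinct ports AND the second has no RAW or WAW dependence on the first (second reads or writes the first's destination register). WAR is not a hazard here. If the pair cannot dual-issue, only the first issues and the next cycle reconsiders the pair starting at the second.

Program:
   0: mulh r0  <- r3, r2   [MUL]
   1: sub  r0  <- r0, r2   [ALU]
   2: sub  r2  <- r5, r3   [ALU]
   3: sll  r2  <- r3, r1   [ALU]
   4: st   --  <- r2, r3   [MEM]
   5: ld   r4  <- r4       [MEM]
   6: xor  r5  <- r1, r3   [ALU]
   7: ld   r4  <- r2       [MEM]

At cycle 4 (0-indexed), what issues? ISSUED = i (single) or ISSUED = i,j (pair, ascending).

[0] i0  mulh.MUL  -- RAW+WAW r0
[1] i1/i2  sub.ALU sub.ALU  -- pair
[2] i3  sll.ALU  -- RAW r2
[3] i4  st.MEM  -- no-port MEM/MEM
[4] i5/i6  ld.MEM xor.ALU  -- pair
[5] i7  ld.MEM  -- tail

ISSUED = 5,6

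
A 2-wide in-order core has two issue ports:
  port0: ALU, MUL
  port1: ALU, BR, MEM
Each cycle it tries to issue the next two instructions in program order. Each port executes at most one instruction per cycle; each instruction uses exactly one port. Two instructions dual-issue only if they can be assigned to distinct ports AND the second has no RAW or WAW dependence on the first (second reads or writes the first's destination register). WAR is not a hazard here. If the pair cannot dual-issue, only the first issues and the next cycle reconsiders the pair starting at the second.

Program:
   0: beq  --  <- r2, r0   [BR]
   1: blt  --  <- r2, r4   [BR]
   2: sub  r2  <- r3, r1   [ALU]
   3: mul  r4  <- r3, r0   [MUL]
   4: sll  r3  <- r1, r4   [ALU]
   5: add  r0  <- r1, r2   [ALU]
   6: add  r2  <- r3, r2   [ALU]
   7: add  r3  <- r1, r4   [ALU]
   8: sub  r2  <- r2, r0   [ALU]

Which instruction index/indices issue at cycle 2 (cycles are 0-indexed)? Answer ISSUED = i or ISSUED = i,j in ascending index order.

ISSUED = 3

0. beq @i0  | no-port BR/BR
1. blt sub @i1+i2  | pair
2. mul @i3  | RAW r4
3. sll add @i4+i5  | pair
4. add add @i6+i7  | pair
5. sub @i8  | tail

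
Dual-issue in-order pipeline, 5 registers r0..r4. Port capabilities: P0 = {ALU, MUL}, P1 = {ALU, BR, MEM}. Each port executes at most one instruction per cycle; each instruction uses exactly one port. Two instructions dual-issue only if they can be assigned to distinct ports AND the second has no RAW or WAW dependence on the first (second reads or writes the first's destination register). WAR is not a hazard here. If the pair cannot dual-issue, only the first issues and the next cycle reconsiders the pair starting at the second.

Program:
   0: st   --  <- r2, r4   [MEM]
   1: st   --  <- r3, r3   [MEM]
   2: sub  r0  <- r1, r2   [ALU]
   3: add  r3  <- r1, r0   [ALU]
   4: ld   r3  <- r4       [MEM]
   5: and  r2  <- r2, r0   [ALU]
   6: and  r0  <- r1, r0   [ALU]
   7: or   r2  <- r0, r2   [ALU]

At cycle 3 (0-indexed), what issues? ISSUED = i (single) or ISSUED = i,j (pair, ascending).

#0 head=0: st.MEM i0 no-port MEM/MEM
#1 head=1: st.MEM+sub.ALU i1&i2 dual
#2 head=3: add.ALU i3 WAW r3
#3 head=4: ld.MEM+and.ALU i4&i5 dual
#4 head=6: and.ALU i6 RAW r0
#5 head=7: or.ALU i7 tail

ISSUED = 4,5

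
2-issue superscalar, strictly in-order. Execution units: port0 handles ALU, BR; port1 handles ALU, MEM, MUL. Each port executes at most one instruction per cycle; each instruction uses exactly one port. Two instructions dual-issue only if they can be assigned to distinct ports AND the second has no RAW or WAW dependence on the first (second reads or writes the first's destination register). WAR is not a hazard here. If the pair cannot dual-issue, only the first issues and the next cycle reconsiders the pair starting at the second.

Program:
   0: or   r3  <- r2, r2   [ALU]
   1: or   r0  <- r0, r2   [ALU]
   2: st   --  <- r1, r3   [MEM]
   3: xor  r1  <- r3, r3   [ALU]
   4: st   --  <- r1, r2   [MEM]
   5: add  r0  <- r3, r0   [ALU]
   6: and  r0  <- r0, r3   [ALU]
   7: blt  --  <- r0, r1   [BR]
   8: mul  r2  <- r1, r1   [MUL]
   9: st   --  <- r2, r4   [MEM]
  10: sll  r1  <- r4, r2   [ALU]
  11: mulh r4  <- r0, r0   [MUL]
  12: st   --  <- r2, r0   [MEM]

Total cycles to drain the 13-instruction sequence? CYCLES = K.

[0] i0,i1  or;or  -- pair
[1] i2,i3  st;xor  -- pair
[2] i4,i5  st;add  -- pair
[3] i6  and  -- RAW r0
[4] i7,i8  blt;mul  -- pair
[5] i9,i10  st;sll  -- pair
[6] i11  mulh  -- no-port MUL/MEM
[7] i12  st  -- tail

CYCLES = 8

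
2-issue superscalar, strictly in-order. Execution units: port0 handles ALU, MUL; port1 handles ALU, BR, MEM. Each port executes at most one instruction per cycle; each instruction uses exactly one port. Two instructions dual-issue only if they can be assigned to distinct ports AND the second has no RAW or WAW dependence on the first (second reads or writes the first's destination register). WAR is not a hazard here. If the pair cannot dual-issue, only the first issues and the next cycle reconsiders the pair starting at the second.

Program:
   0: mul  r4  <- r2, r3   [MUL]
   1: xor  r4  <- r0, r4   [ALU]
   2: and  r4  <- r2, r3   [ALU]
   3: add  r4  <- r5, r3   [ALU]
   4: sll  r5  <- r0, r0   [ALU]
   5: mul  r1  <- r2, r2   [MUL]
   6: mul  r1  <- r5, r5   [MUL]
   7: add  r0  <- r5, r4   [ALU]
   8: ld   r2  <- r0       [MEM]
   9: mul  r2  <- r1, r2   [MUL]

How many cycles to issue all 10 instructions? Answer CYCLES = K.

c0: i0 mul  RAW+WAW r4
c1: i1 xor  WAW r4
c2: i2 and  WAW r4
c3: i3,i4 add/sll  dual
c4: i5 mul  no-port MUL/MUL
c5: i6,i7 mul/add  dual
c6: i8 ld  RAW+WAW r2
c7: i9 mul  tail

CYCLES = 8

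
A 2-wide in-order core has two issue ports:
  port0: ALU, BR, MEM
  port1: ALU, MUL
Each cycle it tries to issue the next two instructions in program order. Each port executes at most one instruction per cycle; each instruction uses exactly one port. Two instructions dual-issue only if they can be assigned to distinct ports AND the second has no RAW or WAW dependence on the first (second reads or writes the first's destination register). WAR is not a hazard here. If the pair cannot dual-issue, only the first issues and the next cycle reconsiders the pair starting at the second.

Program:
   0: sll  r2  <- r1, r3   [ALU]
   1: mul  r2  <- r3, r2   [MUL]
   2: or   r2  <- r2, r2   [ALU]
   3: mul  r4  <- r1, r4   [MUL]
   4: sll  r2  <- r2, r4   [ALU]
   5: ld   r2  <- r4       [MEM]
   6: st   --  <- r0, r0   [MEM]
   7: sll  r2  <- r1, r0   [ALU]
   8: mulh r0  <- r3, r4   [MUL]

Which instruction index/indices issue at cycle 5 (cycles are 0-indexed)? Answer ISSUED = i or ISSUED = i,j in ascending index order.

  cy0 -> i0 (sll) RAW+WAW r2
  cy1 -> i1 (mul) RAW+WAW r2
  cy2 -> i2+i3 (or mul) dual
  cy3 -> i4 (sll) WAW r2
  cy4 -> i5 (ld) no-port MEM/MEM
  cy5 -> i6+i7 (st sll) dual
  cy6 -> i8 (mulh) tail

ISSUED = 6,7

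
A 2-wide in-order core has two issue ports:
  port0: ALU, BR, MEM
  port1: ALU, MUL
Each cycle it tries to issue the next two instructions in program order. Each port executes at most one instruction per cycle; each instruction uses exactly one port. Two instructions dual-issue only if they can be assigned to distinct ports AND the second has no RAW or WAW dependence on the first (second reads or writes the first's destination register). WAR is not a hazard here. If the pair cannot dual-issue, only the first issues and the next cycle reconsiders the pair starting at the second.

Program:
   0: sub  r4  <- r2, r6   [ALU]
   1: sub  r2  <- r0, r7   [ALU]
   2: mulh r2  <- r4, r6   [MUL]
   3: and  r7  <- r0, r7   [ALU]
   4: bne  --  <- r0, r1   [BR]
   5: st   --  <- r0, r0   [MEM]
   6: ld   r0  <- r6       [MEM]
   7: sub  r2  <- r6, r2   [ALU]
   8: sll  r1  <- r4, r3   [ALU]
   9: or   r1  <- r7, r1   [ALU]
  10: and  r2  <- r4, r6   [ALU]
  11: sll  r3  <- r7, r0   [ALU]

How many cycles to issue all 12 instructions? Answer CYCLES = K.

CYCLES = 8

t=0 i0&i1:sub;sub ; pair
t=1 i2&i3:mulh;and ; pair
t=2 i4:bne ; no-port BR/MEM
t=3 i5:st ; no-port MEM/MEM
t=4 i6&i7:ld;sub ; pair
t=5 i8:sll ; RAW+WAW r1
t=6 i9&i10:or;and ; pair
t=7 i11:sll ; tail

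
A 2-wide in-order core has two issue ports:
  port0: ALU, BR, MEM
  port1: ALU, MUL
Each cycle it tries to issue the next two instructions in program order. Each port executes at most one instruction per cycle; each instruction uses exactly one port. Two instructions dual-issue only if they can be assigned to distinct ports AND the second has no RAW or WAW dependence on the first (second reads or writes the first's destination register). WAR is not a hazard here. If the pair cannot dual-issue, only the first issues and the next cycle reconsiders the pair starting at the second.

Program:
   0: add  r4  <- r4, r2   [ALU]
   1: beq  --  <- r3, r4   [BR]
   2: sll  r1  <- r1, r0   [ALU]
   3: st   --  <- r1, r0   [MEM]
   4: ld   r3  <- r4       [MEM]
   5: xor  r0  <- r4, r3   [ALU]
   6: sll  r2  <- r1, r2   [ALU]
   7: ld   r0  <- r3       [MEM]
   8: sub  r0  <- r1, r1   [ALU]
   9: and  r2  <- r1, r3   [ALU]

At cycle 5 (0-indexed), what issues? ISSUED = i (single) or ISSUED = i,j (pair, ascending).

ISSUED = 7

  cy0 -> i0 (add.ALU) RAW r4
  cy1 -> i1,i2 (beq.BR/sll.ALU) dual
  cy2 -> i3 (st.MEM) no-port MEM/MEM
  cy3 -> i4 (ld.MEM) RAW r3
  cy4 -> i5,i6 (xor.ALU/sll.ALU) dual
  cy5 -> i7 (ld.MEM) WAW r0
  cy6 -> i8,i9 (sub.ALU/and.ALU) dual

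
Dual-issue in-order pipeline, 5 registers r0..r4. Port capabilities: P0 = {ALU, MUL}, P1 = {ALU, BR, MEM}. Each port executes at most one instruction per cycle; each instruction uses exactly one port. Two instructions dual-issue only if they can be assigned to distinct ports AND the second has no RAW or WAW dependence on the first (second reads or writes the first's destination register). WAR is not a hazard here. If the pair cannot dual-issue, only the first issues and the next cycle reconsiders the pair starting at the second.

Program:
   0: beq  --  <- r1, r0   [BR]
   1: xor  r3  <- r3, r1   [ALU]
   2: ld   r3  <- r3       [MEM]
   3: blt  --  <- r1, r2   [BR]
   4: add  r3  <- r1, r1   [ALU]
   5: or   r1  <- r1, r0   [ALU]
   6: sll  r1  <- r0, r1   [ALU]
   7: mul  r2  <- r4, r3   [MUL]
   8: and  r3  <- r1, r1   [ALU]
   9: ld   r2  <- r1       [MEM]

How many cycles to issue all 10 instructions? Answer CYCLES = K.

CYCLES = 6

[0] i0,i1  beq.BR+xor.ALU  -- dual
[1] i2  ld.MEM  -- no-port MEM/BR
[2] i3,i4  blt.BR+add.ALU  -- dual
[3] i5  or.ALU  -- RAW+WAW r1
[4] i6,i7  sll.ALU+mul.MUL  -- dual
[5] i8,i9  and.ALU+ld.MEM  -- dual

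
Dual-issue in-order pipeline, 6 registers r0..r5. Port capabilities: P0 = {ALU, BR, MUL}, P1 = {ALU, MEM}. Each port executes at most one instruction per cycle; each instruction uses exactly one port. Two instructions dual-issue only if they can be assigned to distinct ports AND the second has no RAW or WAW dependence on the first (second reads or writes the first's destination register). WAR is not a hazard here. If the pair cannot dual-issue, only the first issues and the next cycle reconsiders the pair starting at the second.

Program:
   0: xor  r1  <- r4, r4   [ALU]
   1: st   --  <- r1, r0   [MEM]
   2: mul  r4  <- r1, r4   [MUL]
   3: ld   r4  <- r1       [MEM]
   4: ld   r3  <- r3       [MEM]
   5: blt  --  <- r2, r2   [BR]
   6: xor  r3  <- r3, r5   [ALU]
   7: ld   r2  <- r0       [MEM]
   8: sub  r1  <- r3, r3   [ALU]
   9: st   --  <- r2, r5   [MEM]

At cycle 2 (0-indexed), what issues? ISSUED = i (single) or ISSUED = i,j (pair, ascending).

t=0 i0:xor ; RAW r1
t=1 i1,i2:st/mul ; pair
t=2 i3:ld ; no-port MEM/MEM
t=3 i4,i5:ld/blt ; pair
t=4 i6,i7:xor/ld ; pair
t=5 i8,i9:sub/st ; pair

ISSUED = 3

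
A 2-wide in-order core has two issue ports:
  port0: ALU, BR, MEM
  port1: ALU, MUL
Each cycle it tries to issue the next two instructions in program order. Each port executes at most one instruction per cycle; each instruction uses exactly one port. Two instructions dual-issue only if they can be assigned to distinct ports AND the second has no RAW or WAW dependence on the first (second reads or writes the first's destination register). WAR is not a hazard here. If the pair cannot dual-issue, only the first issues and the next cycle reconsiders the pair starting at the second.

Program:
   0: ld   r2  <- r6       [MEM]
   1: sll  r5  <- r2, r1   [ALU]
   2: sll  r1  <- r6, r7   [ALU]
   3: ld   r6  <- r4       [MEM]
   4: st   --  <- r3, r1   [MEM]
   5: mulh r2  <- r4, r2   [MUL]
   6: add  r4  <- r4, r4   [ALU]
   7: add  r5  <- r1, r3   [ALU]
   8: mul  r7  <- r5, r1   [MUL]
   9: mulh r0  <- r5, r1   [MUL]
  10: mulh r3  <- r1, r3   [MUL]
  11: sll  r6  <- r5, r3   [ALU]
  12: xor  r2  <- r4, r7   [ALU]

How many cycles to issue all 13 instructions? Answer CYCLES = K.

  cy0 -> i0 (ld.MEM) RAW r2
  cy1 -> i1,i2 (sll.ALU;sll.ALU) pair
  cy2 -> i3 (ld.MEM) no-port MEM/MEM
  cy3 -> i4,i5 (st.MEM;mulh.MUL) pair
  cy4 -> i6,i7 (add.ALU;add.ALU) pair
  cy5 -> i8 (mul.MUL) no-port MUL/MUL
  cy6 -> i9 (mulh.MUL) no-port MUL/MUL
  cy7 -> i10 (mulh.MUL) RAW r3
  cy8 -> i11,i12 (sll.ALU;xor.ALU) pair

CYCLES = 9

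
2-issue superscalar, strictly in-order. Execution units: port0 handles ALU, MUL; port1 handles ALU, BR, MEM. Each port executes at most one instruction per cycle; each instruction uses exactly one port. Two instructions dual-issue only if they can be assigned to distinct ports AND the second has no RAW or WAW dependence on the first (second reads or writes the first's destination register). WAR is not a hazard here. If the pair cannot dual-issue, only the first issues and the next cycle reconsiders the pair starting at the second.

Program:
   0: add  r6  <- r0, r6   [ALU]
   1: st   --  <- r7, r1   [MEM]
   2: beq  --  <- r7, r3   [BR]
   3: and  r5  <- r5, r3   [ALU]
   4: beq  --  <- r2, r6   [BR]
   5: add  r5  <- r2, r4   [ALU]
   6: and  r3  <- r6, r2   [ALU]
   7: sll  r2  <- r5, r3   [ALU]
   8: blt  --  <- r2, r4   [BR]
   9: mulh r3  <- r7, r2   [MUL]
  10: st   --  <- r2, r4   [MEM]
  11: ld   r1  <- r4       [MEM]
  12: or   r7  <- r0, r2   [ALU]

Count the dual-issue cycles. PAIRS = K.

t=0 i0&i1:add st ; pair
t=1 i2&i3:beq and ; pair
t=2 i4&i5:beq add ; pair
t=3 i6:and ; RAW r3
t=4 i7:sll ; RAW r2
t=5 i8&i9:blt mulh ; pair
t=6 i10:st ; no-port MEM/MEM
t=7 i11&i12:ld or ; pair

PAIRS = 5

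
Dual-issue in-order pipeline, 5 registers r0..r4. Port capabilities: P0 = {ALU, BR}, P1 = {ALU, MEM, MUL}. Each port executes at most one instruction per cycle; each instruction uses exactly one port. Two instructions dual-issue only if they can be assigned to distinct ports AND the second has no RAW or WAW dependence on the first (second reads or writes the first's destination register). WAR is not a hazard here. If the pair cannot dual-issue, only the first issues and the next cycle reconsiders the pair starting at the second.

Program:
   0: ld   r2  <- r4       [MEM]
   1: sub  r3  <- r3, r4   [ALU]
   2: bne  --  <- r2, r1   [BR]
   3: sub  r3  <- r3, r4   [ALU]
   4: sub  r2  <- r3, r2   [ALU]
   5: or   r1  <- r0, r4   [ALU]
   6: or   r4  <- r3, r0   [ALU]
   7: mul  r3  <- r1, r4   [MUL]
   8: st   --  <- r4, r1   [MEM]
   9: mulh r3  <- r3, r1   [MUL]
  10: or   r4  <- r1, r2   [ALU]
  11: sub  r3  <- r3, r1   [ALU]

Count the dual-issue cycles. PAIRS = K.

t=0 i0,i1:ld.MEM+sub.ALU ; pair
t=1 i2,i3:bne.BR+sub.ALU ; pair
t=2 i4,i5:sub.ALU+or.ALU ; pair
t=3 i6:or.ALU ; RAW r4
t=4 i7:mul.MUL ; no-port MUL/MEM
t=5 i8:st.MEM ; no-port MEM/MUL
t=6 i9,i10:mulh.MUL+or.ALU ; pair
t=7 i11:sub.ALU ; tail

PAIRS = 4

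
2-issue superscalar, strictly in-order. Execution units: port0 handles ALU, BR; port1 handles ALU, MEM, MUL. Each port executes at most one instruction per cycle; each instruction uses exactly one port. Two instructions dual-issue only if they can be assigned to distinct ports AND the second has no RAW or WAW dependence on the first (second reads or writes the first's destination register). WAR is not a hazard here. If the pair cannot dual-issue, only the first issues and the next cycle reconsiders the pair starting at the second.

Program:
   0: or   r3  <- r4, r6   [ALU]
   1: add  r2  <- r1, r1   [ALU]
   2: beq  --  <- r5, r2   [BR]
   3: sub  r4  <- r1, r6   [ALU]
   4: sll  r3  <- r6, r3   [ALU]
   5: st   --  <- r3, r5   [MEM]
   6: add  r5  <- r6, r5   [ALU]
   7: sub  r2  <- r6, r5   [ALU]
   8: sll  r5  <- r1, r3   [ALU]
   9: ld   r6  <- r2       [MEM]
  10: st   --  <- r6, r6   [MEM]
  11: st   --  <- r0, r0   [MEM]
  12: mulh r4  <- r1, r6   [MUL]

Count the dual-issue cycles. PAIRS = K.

PAIRS = 4

#0 head=0: or.ALU/add.ALU i0/i1 dual
#1 head=2: beq.BR/sub.ALU i2/i3 dual
#2 head=4: sll.ALU i4 RAW r3
#3 head=5: st.MEM/add.ALU i5/i6 dual
#4 head=7: sub.ALU/sll.ALU i7/i8 dual
#5 head=9: ld.MEM i9 no-port MEM/MEM
#6 head=10: st.MEM i10 no-port MEM/MEM
#7 head=11: st.MEM i11 no-port MEM/MUL
#8 head=12: mulh.MUL i12 tail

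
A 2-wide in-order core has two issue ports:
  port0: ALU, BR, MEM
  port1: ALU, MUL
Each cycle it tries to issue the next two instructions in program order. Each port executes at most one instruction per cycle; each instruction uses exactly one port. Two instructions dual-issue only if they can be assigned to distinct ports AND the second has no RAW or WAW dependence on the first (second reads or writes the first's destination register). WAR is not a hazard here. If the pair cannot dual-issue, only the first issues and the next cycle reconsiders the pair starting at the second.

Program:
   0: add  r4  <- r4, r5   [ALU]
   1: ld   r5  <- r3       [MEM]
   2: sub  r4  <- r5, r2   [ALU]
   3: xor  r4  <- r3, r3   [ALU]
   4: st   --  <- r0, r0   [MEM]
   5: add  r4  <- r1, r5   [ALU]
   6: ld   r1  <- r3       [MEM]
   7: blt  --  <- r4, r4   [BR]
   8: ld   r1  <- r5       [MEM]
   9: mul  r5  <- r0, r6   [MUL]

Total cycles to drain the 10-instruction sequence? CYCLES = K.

CYCLES = 6

t=0 i0+i1:add;ld ; pair
t=1 i2:sub ; WAW r4
t=2 i3+i4:xor;st ; pair
t=3 i5+i6:add;ld ; pair
t=4 i7:blt ; no-port BR/MEM
t=5 i8+i9:ld;mul ; pair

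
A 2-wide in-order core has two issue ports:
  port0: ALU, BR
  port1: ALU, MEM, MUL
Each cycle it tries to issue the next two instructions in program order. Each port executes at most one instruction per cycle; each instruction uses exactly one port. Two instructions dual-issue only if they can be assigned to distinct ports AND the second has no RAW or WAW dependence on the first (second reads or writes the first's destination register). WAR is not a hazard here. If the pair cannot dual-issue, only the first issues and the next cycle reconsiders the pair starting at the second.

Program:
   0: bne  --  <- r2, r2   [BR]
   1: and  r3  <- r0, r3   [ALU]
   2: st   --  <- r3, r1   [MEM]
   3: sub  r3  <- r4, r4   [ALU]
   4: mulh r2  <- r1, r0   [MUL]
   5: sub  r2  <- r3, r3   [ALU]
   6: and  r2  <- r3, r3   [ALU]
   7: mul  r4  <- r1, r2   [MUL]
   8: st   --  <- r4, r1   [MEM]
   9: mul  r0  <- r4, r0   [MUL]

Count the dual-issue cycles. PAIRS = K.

PAIRS = 2

t=0 i0&i1:bne+and ; pair
t=1 i2&i3:st+sub ; pair
t=2 i4:mulh ; WAW r2
t=3 i5:sub ; WAW r2
t=4 i6:and ; RAW r2
t=5 i7:mul ; no-port MUL/MEM
t=6 i8:st ; no-port MEM/MUL
t=7 i9:mul ; tail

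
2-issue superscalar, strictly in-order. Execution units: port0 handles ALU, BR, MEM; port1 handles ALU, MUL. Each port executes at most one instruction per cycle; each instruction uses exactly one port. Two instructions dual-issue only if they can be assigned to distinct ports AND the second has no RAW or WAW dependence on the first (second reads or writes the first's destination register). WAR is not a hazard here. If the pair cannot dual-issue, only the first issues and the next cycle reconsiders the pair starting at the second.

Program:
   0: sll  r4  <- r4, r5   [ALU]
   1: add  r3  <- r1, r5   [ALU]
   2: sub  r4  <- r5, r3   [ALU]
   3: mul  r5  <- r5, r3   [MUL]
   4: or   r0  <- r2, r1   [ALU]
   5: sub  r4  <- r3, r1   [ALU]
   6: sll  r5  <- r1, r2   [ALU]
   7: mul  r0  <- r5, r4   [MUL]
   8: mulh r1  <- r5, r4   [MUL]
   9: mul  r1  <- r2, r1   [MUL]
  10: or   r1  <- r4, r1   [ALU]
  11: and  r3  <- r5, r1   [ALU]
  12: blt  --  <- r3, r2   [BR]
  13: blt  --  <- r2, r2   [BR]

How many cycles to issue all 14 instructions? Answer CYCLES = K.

CYCLES = 11

t=0 i0&i1:sll/add ; pair
t=1 i2&i3:sub/mul ; pair
t=2 i4&i5:or/sub ; pair
t=3 i6:sll ; RAW r5
t=4 i7:mul ; no-port MUL/MUL
t=5 i8:mulh ; no-port MUL/MUL
t=6 i9:mul ; RAW+WAW r1
t=7 i10:or ; RAW r1
t=8 i11:and ; RAW r3
t=9 i12:blt ; no-port BR/BR
t=10 i13:blt ; tail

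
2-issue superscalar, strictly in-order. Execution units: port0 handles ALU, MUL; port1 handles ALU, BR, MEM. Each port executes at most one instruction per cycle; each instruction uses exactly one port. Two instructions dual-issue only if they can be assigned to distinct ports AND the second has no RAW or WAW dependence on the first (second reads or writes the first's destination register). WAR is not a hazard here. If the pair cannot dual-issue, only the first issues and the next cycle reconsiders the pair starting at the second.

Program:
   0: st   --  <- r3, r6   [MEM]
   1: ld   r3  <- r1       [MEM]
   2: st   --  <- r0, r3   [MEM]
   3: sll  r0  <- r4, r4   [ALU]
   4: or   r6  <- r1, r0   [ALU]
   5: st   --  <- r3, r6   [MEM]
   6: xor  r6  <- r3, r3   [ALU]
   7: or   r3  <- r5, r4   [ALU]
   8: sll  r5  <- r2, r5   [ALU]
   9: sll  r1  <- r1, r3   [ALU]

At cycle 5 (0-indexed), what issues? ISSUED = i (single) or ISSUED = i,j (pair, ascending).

ISSUED = 7,8

  cy0 -> i0 (st) no-port MEM/MEM
  cy1 -> i1 (ld) no-port MEM/MEM
  cy2 -> i2+i3 (st/sll) dual
  cy3 -> i4 (or) RAW r6
  cy4 -> i5+i6 (st/xor) dual
  cy5 -> i7+i8 (or/sll) dual
  cy6 -> i9 (sll) tail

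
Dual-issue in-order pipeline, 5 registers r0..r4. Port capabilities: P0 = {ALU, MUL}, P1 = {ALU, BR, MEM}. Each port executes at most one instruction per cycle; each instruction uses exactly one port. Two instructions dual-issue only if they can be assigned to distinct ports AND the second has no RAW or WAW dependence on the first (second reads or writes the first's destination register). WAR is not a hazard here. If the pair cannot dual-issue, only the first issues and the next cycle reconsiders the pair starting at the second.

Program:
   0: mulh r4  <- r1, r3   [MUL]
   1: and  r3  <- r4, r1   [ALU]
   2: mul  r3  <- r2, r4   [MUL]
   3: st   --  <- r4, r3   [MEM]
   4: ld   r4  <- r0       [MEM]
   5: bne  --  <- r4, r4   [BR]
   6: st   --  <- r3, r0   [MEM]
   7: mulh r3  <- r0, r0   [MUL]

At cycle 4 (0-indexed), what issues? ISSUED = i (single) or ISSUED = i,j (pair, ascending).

0. mulh.MUL @i0  | RAW r4
1. and.ALU @i1  | WAW r3
2. mul.MUL @i2  | RAW r3
3. st.MEM @i3  | no-port MEM/MEM
4. ld.MEM @i4  | no-port MEM/BR
5. bne.BR @i5  | no-port BR/MEM
6. st.MEM mulh.MUL @i6+i7  | 2-wide

ISSUED = 4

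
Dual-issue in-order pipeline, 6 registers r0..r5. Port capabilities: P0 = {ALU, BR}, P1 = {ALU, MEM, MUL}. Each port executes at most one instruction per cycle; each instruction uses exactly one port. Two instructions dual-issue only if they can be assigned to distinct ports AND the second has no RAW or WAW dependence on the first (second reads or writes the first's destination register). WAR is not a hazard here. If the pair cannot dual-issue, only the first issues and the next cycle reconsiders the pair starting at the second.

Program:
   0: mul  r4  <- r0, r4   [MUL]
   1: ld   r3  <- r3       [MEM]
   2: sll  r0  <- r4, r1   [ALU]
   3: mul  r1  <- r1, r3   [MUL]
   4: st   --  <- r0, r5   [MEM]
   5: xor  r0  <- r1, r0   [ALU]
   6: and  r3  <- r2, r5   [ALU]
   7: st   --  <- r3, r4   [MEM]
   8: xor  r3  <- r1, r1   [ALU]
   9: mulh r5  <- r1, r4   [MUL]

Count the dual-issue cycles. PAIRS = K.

t=0 i0:mul.MUL ; no-port MUL/MEM
t=1 i1+i2:ld.MEM/sll.ALU ; 2-wide
t=2 i3:mul.MUL ; no-port MUL/MEM
t=3 i4+i5:st.MEM/xor.ALU ; 2-wide
t=4 i6:and.ALU ; RAW r3
t=5 i7+i8:st.MEM/xor.ALU ; 2-wide
t=6 i9:mulh.MUL ; tail

PAIRS = 3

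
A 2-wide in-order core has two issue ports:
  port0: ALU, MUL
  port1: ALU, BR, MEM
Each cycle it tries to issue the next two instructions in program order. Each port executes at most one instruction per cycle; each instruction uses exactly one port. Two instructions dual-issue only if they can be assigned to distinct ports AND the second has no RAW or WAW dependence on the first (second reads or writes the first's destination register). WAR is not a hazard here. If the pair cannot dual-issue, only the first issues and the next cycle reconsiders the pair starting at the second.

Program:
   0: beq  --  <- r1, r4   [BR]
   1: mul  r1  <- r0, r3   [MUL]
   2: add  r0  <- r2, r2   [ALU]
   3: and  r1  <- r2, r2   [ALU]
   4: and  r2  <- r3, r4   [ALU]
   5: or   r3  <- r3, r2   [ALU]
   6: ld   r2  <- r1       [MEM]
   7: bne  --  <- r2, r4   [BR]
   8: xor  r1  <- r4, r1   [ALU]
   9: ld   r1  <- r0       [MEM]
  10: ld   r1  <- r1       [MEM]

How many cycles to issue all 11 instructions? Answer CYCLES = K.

t=0 i0/i1:beq mul ; pair
t=1 i2/i3:add and ; pair
t=2 i4:and ; RAW r2
t=3 i5/i6:or ld ; pair
t=4 i7/i8:bne xor ; pair
t=5 i9:ld ; no-port MEM/MEM
t=6 i10:ld ; tail

CYCLES = 7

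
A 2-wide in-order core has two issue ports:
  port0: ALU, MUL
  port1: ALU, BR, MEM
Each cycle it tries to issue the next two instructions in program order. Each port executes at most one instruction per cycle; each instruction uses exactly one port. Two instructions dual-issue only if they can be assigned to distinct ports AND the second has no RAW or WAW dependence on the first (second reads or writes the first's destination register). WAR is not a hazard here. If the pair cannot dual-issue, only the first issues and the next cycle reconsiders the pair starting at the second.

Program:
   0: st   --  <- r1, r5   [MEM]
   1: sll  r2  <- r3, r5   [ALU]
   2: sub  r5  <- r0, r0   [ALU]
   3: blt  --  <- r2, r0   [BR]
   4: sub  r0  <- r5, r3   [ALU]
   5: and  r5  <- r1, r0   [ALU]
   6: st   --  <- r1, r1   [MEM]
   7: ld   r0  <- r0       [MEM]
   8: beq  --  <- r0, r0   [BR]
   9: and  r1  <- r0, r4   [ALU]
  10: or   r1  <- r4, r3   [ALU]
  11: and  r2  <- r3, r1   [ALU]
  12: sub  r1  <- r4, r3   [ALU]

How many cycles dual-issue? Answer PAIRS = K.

PAIRS = 5

t=0 i0+i1:st.MEM;sll.ALU ; 2-wide
t=1 i2+i3:sub.ALU;blt.BR ; 2-wide
t=2 i4:sub.ALU ; RAW r0
t=3 i5+i6:and.ALU;st.MEM ; 2-wide
t=4 i7:ld.MEM ; no-port MEM/BR
t=5 i8+i9:beq.BR;and.ALU ; 2-wide
t=6 i10:or.ALU ; RAW r1
t=7 i11+i12:and.ALU;sub.ALU ; 2-wide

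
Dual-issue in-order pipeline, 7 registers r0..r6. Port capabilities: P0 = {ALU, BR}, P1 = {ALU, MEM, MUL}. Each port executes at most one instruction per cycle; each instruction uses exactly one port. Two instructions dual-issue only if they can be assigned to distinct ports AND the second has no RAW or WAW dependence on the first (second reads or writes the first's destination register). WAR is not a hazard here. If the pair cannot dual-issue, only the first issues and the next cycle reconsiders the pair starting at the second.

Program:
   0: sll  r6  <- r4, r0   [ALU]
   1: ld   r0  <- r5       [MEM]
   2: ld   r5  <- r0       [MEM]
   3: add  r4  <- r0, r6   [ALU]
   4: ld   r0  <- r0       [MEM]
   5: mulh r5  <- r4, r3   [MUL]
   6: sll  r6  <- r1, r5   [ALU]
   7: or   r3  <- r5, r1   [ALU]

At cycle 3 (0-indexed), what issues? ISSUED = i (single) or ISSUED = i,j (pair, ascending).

t=0 i0+i1:sll.ALU;ld.MEM ; 2-wide
t=1 i2+i3:ld.MEM;add.ALU ; 2-wide
t=2 i4:ld.MEM ; no-port MEM/MUL
t=3 i5:mulh.MUL ; RAW r5
t=4 i6+i7:sll.ALU;or.ALU ; 2-wide

ISSUED = 5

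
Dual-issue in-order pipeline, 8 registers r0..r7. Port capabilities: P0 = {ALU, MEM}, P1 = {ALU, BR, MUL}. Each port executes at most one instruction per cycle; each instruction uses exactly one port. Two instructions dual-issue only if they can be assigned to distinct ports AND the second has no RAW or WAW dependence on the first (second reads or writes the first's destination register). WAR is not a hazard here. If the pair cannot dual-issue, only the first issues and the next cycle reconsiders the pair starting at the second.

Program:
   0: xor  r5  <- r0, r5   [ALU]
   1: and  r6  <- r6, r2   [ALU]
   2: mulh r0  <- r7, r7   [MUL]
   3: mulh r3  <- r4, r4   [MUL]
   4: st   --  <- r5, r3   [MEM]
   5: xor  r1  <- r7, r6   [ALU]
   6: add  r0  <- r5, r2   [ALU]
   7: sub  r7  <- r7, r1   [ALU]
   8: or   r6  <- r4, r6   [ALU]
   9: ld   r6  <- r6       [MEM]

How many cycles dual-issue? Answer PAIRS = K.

#0 head=0: xor/and i0+i1 dual
#1 head=2: mulh i2 no-port MUL/MUL
#2 head=3: mulh i3 RAW r3
#3 head=4: st/xor i4+i5 dual
#4 head=6: add/sub i6+i7 dual
#5 head=8: or i8 RAW+WAW r6
#6 head=9: ld i9 tail

PAIRS = 3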